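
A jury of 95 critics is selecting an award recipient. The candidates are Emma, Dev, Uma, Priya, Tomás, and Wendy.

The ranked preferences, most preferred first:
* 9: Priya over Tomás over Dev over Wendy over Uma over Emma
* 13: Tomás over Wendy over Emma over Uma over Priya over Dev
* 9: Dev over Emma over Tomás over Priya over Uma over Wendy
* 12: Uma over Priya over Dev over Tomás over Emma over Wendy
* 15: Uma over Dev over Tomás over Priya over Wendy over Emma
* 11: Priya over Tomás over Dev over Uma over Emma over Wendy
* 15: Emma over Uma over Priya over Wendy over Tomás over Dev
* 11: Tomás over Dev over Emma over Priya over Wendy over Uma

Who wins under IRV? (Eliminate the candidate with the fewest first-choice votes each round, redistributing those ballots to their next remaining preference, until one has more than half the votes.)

Tomás

Round 1: Emma 15, Dev 9, Uma 27, Priya 20, Tomás 24, Wendy 0. Wendy eliminated.
Round 2: Emma 15, Dev 9, Uma 27, Priya 20, Tomás 24. Dev eliminated.
Round 3: Emma 24, Uma 27, Priya 20, Tomás 24. Priya eliminated.
Round 4: Emma 24, Uma 27, Tomás 44. Emma eliminated.
Round 5: Uma 42, Tomás 53. Tomás has a majority (≥48).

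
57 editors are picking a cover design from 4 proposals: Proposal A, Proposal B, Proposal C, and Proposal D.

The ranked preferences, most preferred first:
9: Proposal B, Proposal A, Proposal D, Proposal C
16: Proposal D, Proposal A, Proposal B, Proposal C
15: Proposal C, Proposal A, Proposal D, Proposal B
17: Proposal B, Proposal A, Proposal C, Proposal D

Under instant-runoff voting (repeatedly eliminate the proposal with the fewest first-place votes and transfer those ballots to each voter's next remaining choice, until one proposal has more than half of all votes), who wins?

Round 1: Proposal A 0, Proposal B 26, Proposal C 15, Proposal D 16. Proposal A eliminated.
Round 2: Proposal B 26, Proposal C 15, Proposal D 16. Proposal C eliminated.
Round 3: Proposal B 26, Proposal D 31. Proposal D has a majority (≥29).

Proposal D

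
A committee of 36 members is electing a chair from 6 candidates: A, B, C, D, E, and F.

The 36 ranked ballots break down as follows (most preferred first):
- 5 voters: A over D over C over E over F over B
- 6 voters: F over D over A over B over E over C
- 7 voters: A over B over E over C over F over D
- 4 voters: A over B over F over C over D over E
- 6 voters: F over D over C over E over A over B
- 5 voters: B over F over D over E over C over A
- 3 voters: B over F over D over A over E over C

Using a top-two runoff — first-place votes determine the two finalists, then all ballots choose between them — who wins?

Round 1 first-place votes: A 16, B 8, C 0, D 0, E 0, F 12. A and F advance.
Runoff: A is ranked above F on 16 ballots, F above A on 20.

F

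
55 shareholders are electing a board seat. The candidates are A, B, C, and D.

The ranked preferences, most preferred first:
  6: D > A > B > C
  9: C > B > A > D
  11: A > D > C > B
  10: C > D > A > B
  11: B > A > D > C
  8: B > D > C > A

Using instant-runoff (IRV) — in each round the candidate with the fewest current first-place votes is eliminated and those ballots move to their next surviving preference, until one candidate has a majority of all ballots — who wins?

C

Round 1: A 11, B 19, C 19, D 6. D eliminated.
Round 2: A 17, B 19, C 19. A eliminated.
Round 3: B 25, C 30. C has a majority (≥28).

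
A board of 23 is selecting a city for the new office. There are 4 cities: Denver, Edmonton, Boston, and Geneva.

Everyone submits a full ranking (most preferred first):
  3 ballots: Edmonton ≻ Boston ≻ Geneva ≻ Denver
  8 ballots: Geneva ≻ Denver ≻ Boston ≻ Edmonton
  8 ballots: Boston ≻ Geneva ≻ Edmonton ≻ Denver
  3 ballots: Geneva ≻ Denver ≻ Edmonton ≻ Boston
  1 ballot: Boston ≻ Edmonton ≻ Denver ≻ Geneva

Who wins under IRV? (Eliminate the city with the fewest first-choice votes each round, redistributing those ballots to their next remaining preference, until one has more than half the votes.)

Boston

Round 1: Denver 0, Edmonton 3, Boston 9, Geneva 11. Denver eliminated.
Round 2: Edmonton 3, Boston 9, Geneva 11. Edmonton eliminated.
Round 3: Boston 12, Geneva 11. Boston has a majority (≥12).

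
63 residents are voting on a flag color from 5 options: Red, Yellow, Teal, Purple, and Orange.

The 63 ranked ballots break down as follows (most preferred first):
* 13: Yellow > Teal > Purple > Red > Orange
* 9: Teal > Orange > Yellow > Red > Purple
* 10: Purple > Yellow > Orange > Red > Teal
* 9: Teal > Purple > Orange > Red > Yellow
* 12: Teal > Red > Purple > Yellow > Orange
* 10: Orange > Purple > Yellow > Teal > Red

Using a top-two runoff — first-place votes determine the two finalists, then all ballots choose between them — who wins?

Round 1 first-place votes: Red 0, Yellow 13, Teal 30, Purple 10, Orange 10. Teal and Yellow advance.
Runoff: Teal is ranked above Yellow on 30 ballots, Yellow above Teal on 33.

Yellow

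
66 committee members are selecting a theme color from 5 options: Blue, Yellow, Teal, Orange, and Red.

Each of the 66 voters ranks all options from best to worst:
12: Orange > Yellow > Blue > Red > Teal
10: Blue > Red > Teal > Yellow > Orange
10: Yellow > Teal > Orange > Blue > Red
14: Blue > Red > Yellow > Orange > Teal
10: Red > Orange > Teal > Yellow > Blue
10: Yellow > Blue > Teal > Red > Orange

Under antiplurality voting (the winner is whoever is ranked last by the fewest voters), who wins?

Yellow

Last-place votes: Blue 10, Yellow 0, Teal 26, Orange 20, Red 10.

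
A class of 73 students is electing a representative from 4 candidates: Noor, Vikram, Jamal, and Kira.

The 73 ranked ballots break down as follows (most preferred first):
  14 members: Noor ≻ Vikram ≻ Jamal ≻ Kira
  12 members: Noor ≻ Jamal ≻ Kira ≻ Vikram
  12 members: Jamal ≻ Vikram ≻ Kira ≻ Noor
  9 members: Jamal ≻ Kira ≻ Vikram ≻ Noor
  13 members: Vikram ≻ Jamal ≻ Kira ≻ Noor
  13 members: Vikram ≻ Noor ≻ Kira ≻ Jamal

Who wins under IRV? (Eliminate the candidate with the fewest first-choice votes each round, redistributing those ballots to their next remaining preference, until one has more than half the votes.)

Round 1: Noor 26, Vikram 26, Jamal 21, Kira 0. Kira eliminated.
Round 2: Noor 26, Vikram 26, Jamal 21. Jamal eliminated.
Round 3: Noor 26, Vikram 47. Vikram has a majority (≥37).

Vikram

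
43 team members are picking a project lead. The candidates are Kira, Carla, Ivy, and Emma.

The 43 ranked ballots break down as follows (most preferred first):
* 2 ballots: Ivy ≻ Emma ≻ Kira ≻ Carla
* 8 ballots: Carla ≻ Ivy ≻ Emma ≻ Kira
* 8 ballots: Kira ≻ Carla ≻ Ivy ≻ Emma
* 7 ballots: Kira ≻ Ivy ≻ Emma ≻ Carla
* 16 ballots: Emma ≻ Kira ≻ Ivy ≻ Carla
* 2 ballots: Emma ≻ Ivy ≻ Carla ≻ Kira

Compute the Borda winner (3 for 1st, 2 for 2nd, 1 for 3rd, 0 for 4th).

Kira

Kira: 2×1 + 8×0 + 8×3 + 7×3 + 16×2 + 2×0 = 79
Carla: 2×0 + 8×3 + 8×2 + 7×0 + 16×0 + 2×1 = 42
Ivy: 2×3 + 8×2 + 8×1 + 7×2 + 16×1 + 2×2 = 64
Emma: 2×2 + 8×1 + 8×0 + 7×1 + 16×3 + 2×3 = 73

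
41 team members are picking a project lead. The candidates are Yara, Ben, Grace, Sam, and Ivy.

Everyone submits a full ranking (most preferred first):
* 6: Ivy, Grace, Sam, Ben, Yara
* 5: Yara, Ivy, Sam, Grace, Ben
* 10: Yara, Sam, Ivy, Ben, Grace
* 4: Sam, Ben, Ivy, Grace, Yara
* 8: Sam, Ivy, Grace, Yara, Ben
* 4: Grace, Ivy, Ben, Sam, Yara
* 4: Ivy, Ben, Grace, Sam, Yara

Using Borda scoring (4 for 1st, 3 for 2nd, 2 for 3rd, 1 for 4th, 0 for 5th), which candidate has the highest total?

Yara: 6×0 + 5×4 + 10×4 + 4×0 + 8×1 + 4×0 + 4×0 = 68
Ben: 6×1 + 5×0 + 10×1 + 4×3 + 8×0 + 4×2 + 4×3 = 48
Grace: 6×3 + 5×1 + 10×0 + 4×1 + 8×2 + 4×4 + 4×2 = 67
Sam: 6×2 + 5×2 + 10×3 + 4×4 + 8×4 + 4×1 + 4×1 = 108
Ivy: 6×4 + 5×3 + 10×2 + 4×2 + 8×3 + 4×3 + 4×4 = 119

Ivy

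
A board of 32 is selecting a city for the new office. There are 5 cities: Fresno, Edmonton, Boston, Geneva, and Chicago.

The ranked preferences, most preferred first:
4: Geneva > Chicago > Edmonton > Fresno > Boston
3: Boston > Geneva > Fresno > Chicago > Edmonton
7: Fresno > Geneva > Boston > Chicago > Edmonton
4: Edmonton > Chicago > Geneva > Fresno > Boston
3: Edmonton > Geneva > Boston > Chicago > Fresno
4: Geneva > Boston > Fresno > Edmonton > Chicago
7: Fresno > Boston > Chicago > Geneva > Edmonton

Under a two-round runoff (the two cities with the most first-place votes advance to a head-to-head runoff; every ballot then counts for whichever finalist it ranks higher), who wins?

Geneva

Round 1 first-place votes: Fresno 14, Edmonton 7, Boston 3, Geneva 8, Chicago 0. Fresno and Geneva advance.
Runoff: Fresno is ranked above Geneva on 14 ballots, Geneva above Fresno on 18.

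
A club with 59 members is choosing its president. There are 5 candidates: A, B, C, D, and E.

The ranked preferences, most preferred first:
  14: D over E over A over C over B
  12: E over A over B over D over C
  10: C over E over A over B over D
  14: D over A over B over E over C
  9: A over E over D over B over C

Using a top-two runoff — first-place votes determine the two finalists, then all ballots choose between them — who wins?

E

Round 1 first-place votes: A 9, B 0, C 10, D 28, E 12. D and E advance.
Runoff: D is ranked above E on 28 ballots, E above D on 31.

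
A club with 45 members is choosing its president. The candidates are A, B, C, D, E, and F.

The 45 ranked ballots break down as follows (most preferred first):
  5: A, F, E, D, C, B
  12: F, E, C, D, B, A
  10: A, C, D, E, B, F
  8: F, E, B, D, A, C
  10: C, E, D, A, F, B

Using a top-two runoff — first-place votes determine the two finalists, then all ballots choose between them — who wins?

A

Round 1 first-place votes: A 15, B 0, C 10, D 0, E 0, F 20. F and A advance.
Runoff: F is ranked above A on 20 ballots, A above F on 25.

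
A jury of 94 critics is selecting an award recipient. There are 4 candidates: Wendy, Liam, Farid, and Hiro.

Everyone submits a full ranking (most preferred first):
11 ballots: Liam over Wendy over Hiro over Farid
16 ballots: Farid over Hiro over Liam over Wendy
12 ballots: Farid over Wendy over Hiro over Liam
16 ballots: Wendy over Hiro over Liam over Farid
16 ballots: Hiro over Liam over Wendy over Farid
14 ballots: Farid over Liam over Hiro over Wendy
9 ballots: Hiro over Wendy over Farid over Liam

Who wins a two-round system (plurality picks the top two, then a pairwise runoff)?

Round 1 first-place votes: Wendy 16, Liam 11, Farid 42, Hiro 25. Farid and Hiro advance.
Runoff: Farid is ranked above Hiro on 42 ballots, Hiro above Farid on 52.

Hiro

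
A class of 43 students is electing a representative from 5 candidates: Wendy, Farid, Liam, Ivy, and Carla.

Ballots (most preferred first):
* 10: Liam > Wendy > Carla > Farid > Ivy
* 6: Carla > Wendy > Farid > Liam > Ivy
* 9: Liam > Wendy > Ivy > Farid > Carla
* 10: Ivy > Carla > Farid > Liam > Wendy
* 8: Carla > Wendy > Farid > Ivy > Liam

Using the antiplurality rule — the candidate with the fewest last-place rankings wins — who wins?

Last-place votes: Wendy 10, Farid 0, Liam 8, Ivy 16, Carla 9.

Farid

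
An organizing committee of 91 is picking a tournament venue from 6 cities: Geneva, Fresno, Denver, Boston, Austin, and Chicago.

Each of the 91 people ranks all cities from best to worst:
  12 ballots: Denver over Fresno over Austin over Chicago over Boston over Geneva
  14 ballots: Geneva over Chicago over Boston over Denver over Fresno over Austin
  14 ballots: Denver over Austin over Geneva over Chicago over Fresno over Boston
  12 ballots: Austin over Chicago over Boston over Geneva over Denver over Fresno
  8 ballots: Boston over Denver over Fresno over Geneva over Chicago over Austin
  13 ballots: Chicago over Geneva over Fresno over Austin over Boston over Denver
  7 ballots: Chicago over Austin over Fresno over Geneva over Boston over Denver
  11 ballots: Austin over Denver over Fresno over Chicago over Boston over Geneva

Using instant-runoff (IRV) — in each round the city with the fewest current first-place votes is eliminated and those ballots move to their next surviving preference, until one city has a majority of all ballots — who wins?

Chicago

Round 1: Geneva 14, Fresno 0, Denver 26, Boston 8, Austin 23, Chicago 20. Fresno eliminated.
Round 2: Geneva 14, Denver 26, Boston 8, Austin 23, Chicago 20. Boston eliminated.
Round 3: Geneva 14, Denver 34, Austin 23, Chicago 20. Geneva eliminated.
Round 4: Denver 34, Austin 23, Chicago 34. Austin eliminated.
Round 5: Denver 45, Chicago 46. Chicago has a majority (≥46).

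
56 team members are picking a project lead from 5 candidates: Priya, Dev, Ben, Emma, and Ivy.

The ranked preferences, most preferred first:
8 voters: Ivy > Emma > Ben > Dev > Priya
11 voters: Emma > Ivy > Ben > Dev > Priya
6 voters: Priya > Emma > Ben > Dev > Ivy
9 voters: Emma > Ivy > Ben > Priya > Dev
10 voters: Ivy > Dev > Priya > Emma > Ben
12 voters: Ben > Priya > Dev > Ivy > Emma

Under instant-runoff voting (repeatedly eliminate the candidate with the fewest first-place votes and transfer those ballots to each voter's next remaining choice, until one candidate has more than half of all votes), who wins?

Round 1: Priya 6, Dev 0, Ben 12, Emma 20, Ivy 18. Dev eliminated.
Round 2: Priya 6, Ben 12, Emma 20, Ivy 18. Priya eliminated.
Round 3: Ben 12, Emma 26, Ivy 18. Ben eliminated.
Round 4: Emma 26, Ivy 30. Ivy has a majority (≥29).

Ivy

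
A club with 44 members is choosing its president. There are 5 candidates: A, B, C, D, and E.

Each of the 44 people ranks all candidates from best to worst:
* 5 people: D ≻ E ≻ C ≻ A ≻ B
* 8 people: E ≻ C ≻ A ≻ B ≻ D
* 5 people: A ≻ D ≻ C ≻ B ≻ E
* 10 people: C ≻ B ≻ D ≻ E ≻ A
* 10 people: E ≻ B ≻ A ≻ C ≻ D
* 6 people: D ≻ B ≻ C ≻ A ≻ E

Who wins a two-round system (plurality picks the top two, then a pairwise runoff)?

D

Round 1 first-place votes: A 5, B 0, C 10, D 11, E 18. E and D advance.
Runoff: E is ranked above D on 18 ballots, D above E on 26.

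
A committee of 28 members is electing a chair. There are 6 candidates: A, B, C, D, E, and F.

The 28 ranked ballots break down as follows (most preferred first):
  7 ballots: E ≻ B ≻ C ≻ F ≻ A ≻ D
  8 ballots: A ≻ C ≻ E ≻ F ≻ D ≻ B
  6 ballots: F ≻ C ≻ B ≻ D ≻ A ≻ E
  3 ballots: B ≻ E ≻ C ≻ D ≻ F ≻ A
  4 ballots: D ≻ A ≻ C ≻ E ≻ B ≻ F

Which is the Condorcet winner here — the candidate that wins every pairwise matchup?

C vs A: 16–12
C vs B: 18–10
C vs D: 24–4
C vs E: 18–10
C vs F: 22–6
C beats every other candidate.

C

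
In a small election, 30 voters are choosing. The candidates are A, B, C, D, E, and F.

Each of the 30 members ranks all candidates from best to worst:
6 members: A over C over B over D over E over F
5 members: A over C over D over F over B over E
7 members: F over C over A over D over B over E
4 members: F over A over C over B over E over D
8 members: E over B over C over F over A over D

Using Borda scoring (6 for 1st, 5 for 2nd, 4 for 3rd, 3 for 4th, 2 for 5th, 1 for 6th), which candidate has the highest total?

C

A: 6×6 + 5×6 + 7×4 + 4×5 + 8×2 = 130
B: 6×4 + 5×2 + 7×2 + 4×3 + 8×5 = 100
C: 6×5 + 5×5 + 7×5 + 4×4 + 8×4 = 138
D: 6×3 + 5×4 + 7×3 + 4×1 + 8×1 = 71
E: 6×2 + 5×1 + 7×1 + 4×2 + 8×6 = 80
F: 6×1 + 5×3 + 7×6 + 4×6 + 8×3 = 111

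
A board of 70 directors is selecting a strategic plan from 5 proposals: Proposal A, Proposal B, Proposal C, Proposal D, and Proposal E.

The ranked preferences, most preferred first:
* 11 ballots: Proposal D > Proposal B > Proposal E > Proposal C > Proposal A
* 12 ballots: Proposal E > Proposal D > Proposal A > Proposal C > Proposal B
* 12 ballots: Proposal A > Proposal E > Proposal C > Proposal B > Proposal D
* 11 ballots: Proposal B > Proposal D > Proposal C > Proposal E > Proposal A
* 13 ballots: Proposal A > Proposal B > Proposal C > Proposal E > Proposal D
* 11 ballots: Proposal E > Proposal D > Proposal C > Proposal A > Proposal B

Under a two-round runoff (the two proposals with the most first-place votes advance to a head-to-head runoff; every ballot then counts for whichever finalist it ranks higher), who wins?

Proposal E

Round 1 first-place votes: Proposal A 25, Proposal B 11, Proposal C 0, Proposal D 11, Proposal E 23. Proposal A and Proposal E advance.
Runoff: Proposal A is ranked above Proposal E on 25 ballots, Proposal E above Proposal A on 45.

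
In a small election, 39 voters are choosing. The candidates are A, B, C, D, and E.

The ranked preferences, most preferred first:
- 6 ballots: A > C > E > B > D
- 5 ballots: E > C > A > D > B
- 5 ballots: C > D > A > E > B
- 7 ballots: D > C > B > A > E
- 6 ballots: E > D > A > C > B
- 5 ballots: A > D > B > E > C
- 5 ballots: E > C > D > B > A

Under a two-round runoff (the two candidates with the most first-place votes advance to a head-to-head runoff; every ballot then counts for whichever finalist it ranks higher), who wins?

A

Round 1 first-place votes: A 11, B 0, C 5, D 7, E 16. E and A advance.
Runoff: E is ranked above A on 16 ballots, A above E on 23.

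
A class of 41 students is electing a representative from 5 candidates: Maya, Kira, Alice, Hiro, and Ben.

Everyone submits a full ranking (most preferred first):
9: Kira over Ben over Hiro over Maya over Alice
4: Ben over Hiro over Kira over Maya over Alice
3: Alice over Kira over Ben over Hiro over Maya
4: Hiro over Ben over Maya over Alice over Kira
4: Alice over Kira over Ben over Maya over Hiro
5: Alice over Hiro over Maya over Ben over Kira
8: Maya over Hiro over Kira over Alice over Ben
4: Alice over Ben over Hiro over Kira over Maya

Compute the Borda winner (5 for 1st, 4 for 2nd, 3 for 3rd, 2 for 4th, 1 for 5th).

Maya: 9×2 + 4×2 + 3×1 + 4×3 + 4×2 + 5×3 + 8×5 + 4×1 = 108
Kira: 9×5 + 4×3 + 3×4 + 4×1 + 4×4 + 5×1 + 8×3 + 4×2 = 126
Alice: 9×1 + 4×1 + 3×5 + 4×2 + 4×5 + 5×5 + 8×2 + 4×5 = 117
Hiro: 9×3 + 4×4 + 3×2 + 4×5 + 4×1 + 5×4 + 8×4 + 4×3 = 137
Ben: 9×4 + 4×5 + 3×3 + 4×4 + 4×3 + 5×2 + 8×1 + 4×4 = 127

Hiro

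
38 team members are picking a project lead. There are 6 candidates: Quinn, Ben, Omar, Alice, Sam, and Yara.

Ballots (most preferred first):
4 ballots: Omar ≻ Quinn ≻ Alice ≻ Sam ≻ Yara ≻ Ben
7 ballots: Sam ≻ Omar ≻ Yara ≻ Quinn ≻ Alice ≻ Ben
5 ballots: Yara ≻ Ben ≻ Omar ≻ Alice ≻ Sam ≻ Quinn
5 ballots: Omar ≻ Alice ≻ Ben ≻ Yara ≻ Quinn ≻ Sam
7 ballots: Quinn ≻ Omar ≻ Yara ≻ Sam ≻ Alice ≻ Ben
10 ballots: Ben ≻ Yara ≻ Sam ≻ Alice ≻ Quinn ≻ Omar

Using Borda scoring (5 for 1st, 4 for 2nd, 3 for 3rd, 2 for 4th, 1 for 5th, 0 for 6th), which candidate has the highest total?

Quinn: 4×4 + 7×2 + 5×0 + 5×1 + 7×5 + 10×1 = 80
Ben: 4×0 + 7×0 + 5×4 + 5×3 + 7×0 + 10×5 = 85
Omar: 4×5 + 7×4 + 5×3 + 5×5 + 7×4 + 10×0 = 116
Alice: 4×3 + 7×1 + 5×2 + 5×4 + 7×1 + 10×2 = 76
Sam: 4×2 + 7×5 + 5×1 + 5×0 + 7×2 + 10×3 = 92
Yara: 4×1 + 7×3 + 5×5 + 5×2 + 7×3 + 10×4 = 121

Yara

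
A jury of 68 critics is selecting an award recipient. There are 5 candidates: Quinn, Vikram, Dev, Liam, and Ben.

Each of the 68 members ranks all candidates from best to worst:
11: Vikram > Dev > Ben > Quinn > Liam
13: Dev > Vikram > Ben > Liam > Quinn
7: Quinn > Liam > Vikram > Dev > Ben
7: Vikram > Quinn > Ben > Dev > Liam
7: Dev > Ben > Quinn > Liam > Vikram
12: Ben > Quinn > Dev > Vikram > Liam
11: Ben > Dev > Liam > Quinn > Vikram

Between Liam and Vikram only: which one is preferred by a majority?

Vikram

Liam is ranked above Vikram on 25 ballots; Vikram above Liam on 43.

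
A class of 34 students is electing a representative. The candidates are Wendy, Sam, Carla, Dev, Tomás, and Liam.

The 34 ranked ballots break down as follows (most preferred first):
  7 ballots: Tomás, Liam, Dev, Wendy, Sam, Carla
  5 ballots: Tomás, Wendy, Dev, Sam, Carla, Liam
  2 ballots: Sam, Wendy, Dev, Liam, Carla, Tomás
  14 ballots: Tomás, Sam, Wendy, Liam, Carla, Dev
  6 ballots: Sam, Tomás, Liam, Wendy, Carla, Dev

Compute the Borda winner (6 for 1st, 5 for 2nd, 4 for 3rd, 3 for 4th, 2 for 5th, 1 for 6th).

Tomás

Wendy: 7×3 + 5×5 + 2×5 + 14×4 + 6×3 = 130
Sam: 7×2 + 5×3 + 2×6 + 14×5 + 6×6 = 147
Carla: 7×1 + 5×2 + 2×2 + 14×2 + 6×2 = 61
Dev: 7×4 + 5×4 + 2×4 + 14×1 + 6×1 = 76
Tomás: 7×6 + 5×6 + 2×1 + 14×6 + 6×5 = 188
Liam: 7×5 + 5×1 + 2×3 + 14×3 + 6×4 = 112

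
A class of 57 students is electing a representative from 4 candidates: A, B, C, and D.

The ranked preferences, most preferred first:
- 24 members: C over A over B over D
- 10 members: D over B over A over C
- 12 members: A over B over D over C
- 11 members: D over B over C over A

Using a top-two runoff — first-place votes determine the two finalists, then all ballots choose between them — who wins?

Round 1 first-place votes: A 12, B 0, C 24, D 21. C and D advance.
Runoff: C is ranked above D on 24 ballots, D above C on 33.

D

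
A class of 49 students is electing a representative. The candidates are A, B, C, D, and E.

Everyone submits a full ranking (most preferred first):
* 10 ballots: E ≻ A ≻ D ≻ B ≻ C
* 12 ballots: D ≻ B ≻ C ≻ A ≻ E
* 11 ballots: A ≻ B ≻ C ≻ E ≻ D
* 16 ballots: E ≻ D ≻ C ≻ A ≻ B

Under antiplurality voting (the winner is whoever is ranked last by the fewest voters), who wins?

Last-place votes: A 0, B 16, C 10, D 11, E 12.

A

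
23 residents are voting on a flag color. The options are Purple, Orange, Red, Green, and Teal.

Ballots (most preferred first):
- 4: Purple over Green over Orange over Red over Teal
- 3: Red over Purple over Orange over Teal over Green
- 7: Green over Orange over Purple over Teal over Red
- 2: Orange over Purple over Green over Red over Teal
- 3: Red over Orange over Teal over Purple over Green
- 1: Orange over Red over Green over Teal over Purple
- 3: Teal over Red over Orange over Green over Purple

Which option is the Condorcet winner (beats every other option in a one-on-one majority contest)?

Orange

Orange vs Purple: 16–7
Orange vs Red: 14–9
Orange vs Green: 12–11
Orange vs Teal: 20–3
Orange beats every other option.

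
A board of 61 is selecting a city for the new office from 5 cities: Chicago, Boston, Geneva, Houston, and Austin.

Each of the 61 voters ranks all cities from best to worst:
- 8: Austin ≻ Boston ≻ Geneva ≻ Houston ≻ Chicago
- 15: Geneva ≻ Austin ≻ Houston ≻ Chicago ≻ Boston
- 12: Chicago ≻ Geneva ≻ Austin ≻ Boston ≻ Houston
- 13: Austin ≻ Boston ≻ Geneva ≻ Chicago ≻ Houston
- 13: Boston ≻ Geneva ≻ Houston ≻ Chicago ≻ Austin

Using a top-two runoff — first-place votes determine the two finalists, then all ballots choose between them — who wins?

Round 1 first-place votes: Chicago 12, Boston 13, Geneva 15, Houston 0, Austin 21. Austin and Geneva advance.
Runoff: Austin is ranked above Geneva on 21 ballots, Geneva above Austin on 40.

Geneva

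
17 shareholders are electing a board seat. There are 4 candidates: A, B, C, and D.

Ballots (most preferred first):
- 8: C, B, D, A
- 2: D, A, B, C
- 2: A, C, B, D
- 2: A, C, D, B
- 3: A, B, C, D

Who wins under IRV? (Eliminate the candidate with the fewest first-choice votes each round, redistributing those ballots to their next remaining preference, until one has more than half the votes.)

A

Round 1: A 7, B 0, C 8, D 2. B eliminated.
Round 2: A 7, C 8, D 2. D eliminated.
Round 3: A 9, C 8. A has a majority (≥9).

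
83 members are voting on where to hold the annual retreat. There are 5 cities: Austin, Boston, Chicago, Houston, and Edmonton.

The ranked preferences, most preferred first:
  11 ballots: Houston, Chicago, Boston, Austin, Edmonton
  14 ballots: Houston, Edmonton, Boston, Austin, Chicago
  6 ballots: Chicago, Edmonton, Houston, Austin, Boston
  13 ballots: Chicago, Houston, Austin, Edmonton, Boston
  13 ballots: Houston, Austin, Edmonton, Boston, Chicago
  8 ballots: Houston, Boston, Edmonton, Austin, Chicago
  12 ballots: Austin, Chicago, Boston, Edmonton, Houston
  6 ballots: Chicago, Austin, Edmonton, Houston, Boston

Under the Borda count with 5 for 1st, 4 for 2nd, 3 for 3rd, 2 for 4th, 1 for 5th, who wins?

Houston

Austin: 11×2 + 14×2 + 6×2 + 13×3 + 13×4 + 8×2 + 12×5 + 6×4 = 253
Boston: 11×3 + 14×3 + 6×1 + 13×1 + 13×2 + 8×4 + 12×3 + 6×1 = 194
Chicago: 11×4 + 14×1 + 6×5 + 13×5 + 13×1 + 8×1 + 12×4 + 6×5 = 252
Houston: 11×5 + 14×5 + 6×3 + 13×4 + 13×5 + 8×5 + 12×1 + 6×2 = 324
Edmonton: 11×1 + 14×4 + 6×4 + 13×2 + 13×3 + 8×3 + 12×2 + 6×3 = 222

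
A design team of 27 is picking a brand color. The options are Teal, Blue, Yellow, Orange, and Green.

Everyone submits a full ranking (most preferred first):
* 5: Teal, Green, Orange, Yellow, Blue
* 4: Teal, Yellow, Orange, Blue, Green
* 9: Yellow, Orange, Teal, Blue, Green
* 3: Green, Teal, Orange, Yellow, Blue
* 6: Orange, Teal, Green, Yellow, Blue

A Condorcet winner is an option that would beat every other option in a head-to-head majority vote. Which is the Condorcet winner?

Orange

Orange vs Teal: 15–12
Orange vs Blue: 27–0
Orange vs Yellow: 14–13
Orange vs Green: 19–8
Orange beats every other option.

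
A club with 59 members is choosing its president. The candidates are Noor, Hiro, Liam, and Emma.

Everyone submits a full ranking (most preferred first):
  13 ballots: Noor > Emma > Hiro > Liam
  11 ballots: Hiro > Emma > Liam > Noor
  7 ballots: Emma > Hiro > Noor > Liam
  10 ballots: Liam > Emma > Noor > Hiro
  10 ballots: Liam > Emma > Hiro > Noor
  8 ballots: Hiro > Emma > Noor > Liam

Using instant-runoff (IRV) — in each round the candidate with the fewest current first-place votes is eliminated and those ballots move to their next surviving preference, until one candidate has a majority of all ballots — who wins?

Round 1: Noor 13, Hiro 19, Liam 20, Emma 7. Emma eliminated.
Round 2: Noor 13, Hiro 26, Liam 20. Noor eliminated.
Round 3: Hiro 39, Liam 20. Hiro has a majority (≥30).

Hiro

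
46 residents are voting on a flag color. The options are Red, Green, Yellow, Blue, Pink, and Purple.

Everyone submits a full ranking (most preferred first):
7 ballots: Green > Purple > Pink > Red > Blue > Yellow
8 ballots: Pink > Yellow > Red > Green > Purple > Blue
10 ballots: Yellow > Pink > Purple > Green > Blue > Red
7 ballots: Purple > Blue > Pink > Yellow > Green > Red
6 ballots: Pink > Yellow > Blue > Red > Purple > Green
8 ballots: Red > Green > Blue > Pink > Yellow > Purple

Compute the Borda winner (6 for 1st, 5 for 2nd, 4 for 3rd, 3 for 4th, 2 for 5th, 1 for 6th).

Pink

Red: 7×3 + 8×4 + 10×1 + 7×1 + 6×3 + 8×6 = 136
Green: 7×6 + 8×3 + 10×3 + 7×2 + 6×1 + 8×5 = 156
Yellow: 7×1 + 8×5 + 10×6 + 7×3 + 6×5 + 8×2 = 174
Blue: 7×2 + 8×1 + 10×2 + 7×5 + 6×4 + 8×4 = 133
Pink: 7×4 + 8×6 + 10×5 + 7×4 + 6×6 + 8×3 = 214
Purple: 7×5 + 8×2 + 10×4 + 7×6 + 6×2 + 8×1 = 153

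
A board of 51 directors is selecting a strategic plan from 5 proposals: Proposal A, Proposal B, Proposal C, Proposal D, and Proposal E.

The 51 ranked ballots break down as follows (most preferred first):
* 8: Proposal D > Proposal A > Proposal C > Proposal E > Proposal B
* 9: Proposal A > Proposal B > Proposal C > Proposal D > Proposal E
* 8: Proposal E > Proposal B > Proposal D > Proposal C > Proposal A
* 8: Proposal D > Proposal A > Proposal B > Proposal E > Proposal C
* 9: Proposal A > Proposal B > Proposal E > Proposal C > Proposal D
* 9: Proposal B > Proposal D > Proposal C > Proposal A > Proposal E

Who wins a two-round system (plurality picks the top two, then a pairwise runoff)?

Round 1 first-place votes: Proposal A 18, Proposal B 9, Proposal C 0, Proposal D 16, Proposal E 8. Proposal A and Proposal D advance.
Runoff: Proposal A is ranked above Proposal D on 18 ballots, Proposal D above Proposal A on 33.

Proposal D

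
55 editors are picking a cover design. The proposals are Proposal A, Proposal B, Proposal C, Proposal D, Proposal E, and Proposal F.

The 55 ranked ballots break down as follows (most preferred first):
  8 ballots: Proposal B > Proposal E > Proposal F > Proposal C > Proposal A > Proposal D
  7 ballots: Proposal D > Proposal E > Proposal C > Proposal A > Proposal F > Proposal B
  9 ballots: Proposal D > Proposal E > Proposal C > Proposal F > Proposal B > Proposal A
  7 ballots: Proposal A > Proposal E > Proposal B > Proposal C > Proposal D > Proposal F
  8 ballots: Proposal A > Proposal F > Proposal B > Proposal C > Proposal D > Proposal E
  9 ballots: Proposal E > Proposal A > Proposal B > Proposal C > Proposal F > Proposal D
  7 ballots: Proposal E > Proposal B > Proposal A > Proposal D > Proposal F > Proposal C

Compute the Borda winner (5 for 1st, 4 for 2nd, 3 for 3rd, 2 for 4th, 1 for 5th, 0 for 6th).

Proposal E

Proposal A: 8×1 + 7×2 + 9×0 + 7×5 + 8×5 + 9×4 + 7×3 = 154
Proposal B: 8×5 + 7×0 + 9×1 + 7×3 + 8×3 + 9×3 + 7×4 = 149
Proposal C: 8×2 + 7×3 + 9×3 + 7×2 + 8×2 + 9×2 + 7×0 = 112
Proposal D: 8×0 + 7×5 + 9×5 + 7×1 + 8×1 + 9×0 + 7×2 = 109
Proposal E: 8×4 + 7×4 + 9×4 + 7×4 + 8×0 + 9×5 + 7×5 = 204
Proposal F: 8×3 + 7×1 + 9×2 + 7×0 + 8×4 + 9×1 + 7×1 = 97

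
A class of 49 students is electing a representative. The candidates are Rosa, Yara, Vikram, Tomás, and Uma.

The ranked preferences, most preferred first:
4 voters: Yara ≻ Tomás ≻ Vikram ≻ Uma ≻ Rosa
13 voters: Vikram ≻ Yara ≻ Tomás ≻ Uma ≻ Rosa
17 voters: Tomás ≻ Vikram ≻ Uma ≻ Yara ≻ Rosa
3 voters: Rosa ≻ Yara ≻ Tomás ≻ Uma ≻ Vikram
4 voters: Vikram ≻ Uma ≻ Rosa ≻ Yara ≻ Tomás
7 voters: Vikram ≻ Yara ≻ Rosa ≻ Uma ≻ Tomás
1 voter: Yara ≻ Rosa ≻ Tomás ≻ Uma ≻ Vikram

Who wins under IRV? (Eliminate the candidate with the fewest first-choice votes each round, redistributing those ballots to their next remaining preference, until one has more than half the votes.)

Round 1: Rosa 3, Yara 5, Vikram 24, Tomás 17, Uma 0. Uma eliminated.
Round 2: Rosa 3, Yara 5, Vikram 24, Tomás 17. Rosa eliminated.
Round 3: Yara 8, Vikram 24, Tomás 17. Yara eliminated.
Round 4: Vikram 24, Tomás 25. Tomás has a majority (≥25).

Tomás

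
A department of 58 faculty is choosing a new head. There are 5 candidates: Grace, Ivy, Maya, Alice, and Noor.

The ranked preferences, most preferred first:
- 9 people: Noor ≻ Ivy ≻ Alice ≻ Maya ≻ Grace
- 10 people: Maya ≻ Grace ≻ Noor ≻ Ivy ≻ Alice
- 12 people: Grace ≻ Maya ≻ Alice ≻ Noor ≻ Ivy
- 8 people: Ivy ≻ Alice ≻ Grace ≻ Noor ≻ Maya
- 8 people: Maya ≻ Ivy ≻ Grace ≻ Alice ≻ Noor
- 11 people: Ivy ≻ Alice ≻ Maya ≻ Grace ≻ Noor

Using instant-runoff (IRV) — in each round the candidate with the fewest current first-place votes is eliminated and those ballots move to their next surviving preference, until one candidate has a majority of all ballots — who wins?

Maya

Round 1: Grace 12, Ivy 19, Maya 18, Alice 0, Noor 9. Alice eliminated.
Round 2: Grace 12, Ivy 19, Maya 18, Noor 9. Noor eliminated.
Round 3: Grace 12, Ivy 28, Maya 18. Grace eliminated.
Round 4: Ivy 28, Maya 30. Maya has a majority (≥30).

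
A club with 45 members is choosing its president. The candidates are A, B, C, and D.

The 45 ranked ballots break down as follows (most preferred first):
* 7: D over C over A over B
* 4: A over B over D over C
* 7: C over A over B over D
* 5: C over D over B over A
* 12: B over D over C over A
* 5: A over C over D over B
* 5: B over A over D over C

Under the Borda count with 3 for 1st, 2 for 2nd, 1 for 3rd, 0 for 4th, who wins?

C

A: 7×1 + 4×3 + 7×2 + 5×0 + 12×0 + 5×3 + 5×2 = 58
B: 7×0 + 4×2 + 7×1 + 5×1 + 12×3 + 5×0 + 5×3 = 71
C: 7×2 + 4×0 + 7×3 + 5×3 + 12×1 + 5×2 + 5×0 = 72
D: 7×3 + 4×1 + 7×0 + 5×2 + 12×2 + 5×1 + 5×1 = 69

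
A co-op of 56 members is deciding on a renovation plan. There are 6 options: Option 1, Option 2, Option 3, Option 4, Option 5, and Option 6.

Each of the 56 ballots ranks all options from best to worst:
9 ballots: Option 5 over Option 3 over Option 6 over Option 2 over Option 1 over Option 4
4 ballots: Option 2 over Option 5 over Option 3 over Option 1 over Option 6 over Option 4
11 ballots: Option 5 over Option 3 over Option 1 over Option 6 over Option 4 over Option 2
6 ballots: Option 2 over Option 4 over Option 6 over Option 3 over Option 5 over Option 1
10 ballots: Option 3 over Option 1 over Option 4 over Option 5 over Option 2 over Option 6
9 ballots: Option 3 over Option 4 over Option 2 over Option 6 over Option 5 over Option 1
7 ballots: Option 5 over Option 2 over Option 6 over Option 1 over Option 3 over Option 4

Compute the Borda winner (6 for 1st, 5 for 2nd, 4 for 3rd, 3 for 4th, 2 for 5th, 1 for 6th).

Option 3

Option 1: 9×2 + 4×3 + 11×4 + 6×1 + 10×5 + 9×1 + 7×3 = 160
Option 2: 9×3 + 4×6 + 11×1 + 6×6 + 10×2 + 9×4 + 7×5 = 189
Option 3: 9×5 + 4×4 + 11×5 + 6×3 + 10×6 + 9×6 + 7×2 = 262
Option 4: 9×1 + 4×1 + 11×2 + 6×5 + 10×4 + 9×5 + 7×1 = 157
Option 5: 9×6 + 4×5 + 11×6 + 6×2 + 10×3 + 9×2 + 7×6 = 242
Option 6: 9×4 + 4×2 + 11×3 + 6×4 + 10×1 + 9×3 + 7×4 = 166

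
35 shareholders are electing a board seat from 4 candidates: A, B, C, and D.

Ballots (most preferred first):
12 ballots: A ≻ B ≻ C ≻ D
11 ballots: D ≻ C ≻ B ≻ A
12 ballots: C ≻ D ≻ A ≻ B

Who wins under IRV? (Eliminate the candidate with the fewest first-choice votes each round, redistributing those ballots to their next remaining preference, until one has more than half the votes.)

Round 1: A 12, B 0, C 12, D 11. B eliminated.
Round 2: A 12, C 12, D 11. D eliminated.
Round 3: A 12, C 23. C has a majority (≥18).

C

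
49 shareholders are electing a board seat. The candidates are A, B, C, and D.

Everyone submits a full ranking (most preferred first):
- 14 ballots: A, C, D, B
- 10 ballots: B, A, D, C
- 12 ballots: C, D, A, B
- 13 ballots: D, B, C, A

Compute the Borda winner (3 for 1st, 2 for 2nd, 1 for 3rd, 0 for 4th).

A: 14×3 + 10×2 + 12×1 + 13×0 = 74
B: 14×0 + 10×3 + 12×0 + 13×2 = 56
C: 14×2 + 10×0 + 12×3 + 13×1 = 77
D: 14×1 + 10×1 + 12×2 + 13×3 = 87

D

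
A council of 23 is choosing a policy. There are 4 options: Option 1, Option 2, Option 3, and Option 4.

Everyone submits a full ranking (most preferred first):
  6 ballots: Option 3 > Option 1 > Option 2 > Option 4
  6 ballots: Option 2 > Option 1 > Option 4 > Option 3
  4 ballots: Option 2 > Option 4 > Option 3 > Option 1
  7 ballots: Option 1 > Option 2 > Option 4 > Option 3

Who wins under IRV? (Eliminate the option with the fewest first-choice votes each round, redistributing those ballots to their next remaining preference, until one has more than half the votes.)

Option 1

Round 1: Option 1 7, Option 2 10, Option 3 6, Option 4 0. Option 4 eliminated.
Round 2: Option 1 7, Option 2 10, Option 3 6. Option 3 eliminated.
Round 3: Option 1 13, Option 2 10. Option 1 has a majority (≥12).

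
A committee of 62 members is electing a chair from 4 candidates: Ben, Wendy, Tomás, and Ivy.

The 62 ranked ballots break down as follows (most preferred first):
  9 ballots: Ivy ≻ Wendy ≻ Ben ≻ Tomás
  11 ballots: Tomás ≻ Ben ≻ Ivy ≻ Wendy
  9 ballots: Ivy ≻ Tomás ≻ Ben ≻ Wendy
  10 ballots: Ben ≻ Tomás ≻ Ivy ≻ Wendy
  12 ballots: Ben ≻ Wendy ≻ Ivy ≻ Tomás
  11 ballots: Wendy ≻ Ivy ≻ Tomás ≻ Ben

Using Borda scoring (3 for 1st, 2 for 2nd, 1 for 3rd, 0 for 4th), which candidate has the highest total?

Ivy

Ben: 9×1 + 11×2 + 9×1 + 10×3 + 12×3 + 11×0 = 106
Wendy: 9×2 + 11×0 + 9×0 + 10×0 + 12×2 + 11×3 = 75
Tomás: 9×0 + 11×3 + 9×2 + 10×2 + 12×0 + 11×1 = 82
Ivy: 9×3 + 11×1 + 9×3 + 10×1 + 12×1 + 11×2 = 109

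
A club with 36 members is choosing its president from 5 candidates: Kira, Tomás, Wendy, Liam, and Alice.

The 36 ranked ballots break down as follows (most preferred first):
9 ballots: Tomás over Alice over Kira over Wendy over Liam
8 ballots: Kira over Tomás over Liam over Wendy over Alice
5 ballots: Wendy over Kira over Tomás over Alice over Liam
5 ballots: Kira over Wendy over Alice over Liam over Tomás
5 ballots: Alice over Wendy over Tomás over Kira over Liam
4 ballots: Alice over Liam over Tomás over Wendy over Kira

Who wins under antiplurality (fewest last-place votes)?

Wendy

Last-place votes: Kira 4, Tomás 5, Wendy 0, Liam 19, Alice 8.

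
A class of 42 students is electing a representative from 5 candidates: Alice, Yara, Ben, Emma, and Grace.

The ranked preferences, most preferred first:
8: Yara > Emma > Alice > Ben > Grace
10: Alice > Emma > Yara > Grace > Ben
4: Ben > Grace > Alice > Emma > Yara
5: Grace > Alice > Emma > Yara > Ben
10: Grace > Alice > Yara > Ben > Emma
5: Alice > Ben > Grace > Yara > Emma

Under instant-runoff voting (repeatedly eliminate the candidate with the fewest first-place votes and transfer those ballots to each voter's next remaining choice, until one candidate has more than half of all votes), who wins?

Alice

Round 1: Alice 15, Yara 8, Ben 4, Emma 0, Grace 15. Emma eliminated.
Round 2: Alice 15, Yara 8, Ben 4, Grace 15. Ben eliminated.
Round 3: Alice 15, Yara 8, Grace 19. Yara eliminated.
Round 4: Alice 23, Grace 19. Alice has a majority (≥22).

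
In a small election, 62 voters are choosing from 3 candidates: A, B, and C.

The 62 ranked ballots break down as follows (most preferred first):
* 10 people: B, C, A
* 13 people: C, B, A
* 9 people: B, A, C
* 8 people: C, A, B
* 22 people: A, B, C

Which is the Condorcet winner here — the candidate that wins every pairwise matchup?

B vs A: 32–30
B vs C: 41–21
B beats every other candidate.

B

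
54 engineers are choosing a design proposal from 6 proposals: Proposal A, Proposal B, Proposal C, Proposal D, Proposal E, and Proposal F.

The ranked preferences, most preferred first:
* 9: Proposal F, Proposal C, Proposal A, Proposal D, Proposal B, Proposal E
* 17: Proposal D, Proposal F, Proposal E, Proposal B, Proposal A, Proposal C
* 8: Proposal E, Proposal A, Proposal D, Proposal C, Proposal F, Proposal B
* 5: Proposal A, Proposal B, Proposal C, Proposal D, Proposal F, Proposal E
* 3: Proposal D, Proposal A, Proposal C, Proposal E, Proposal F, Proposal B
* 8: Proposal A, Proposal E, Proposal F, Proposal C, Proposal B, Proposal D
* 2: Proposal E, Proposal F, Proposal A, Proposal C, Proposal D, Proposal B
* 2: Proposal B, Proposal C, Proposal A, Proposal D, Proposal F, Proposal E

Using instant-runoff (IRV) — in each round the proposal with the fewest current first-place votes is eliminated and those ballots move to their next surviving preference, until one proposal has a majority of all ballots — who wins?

Round 1: Proposal A 13, Proposal B 2, Proposal C 0, Proposal D 20, Proposal E 10, Proposal F 9. Proposal C eliminated.
Round 2: Proposal A 13, Proposal B 2, Proposal D 20, Proposal E 10, Proposal F 9. Proposal B eliminated.
Round 3: Proposal A 15, Proposal D 20, Proposal E 10, Proposal F 9. Proposal F eliminated.
Round 4: Proposal A 24, Proposal D 20, Proposal E 10. Proposal E eliminated.
Round 5: Proposal A 34, Proposal D 20. Proposal A has a majority (≥28).

Proposal A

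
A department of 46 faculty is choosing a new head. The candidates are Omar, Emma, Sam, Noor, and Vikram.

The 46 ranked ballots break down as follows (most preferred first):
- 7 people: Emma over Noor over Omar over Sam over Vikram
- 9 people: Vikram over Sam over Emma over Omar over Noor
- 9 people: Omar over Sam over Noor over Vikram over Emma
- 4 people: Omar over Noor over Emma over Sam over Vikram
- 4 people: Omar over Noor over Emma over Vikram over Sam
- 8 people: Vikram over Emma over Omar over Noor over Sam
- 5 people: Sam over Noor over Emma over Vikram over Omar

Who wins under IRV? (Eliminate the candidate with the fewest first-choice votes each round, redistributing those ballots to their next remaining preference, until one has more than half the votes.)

Omar

Round 1: Omar 17, Emma 7, Sam 5, Noor 0, Vikram 17. Noor eliminated.
Round 2: Omar 17, Emma 7, Sam 5, Vikram 17. Sam eliminated.
Round 3: Omar 17, Emma 12, Vikram 17. Emma eliminated.
Round 4: Omar 24, Vikram 22. Omar has a majority (≥24).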